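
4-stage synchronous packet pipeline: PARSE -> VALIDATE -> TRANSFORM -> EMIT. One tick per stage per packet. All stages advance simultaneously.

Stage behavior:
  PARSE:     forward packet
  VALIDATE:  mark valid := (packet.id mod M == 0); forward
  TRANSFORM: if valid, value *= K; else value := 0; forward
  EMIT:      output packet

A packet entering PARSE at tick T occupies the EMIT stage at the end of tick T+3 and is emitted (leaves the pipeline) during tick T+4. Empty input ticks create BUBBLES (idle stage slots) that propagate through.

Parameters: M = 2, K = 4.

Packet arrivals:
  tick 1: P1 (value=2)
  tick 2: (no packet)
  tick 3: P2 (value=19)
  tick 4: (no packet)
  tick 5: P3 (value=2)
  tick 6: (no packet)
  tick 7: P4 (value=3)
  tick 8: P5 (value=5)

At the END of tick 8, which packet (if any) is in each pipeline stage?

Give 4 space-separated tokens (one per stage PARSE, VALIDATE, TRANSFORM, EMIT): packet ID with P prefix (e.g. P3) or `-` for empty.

Tick 1: [PARSE:P1(v=2,ok=F), VALIDATE:-, TRANSFORM:-, EMIT:-] out:-; in:P1
Tick 2: [PARSE:-, VALIDATE:P1(v=2,ok=F), TRANSFORM:-, EMIT:-] out:-; in:-
Tick 3: [PARSE:P2(v=19,ok=F), VALIDATE:-, TRANSFORM:P1(v=0,ok=F), EMIT:-] out:-; in:P2
Tick 4: [PARSE:-, VALIDATE:P2(v=19,ok=T), TRANSFORM:-, EMIT:P1(v=0,ok=F)] out:-; in:-
Tick 5: [PARSE:P3(v=2,ok=F), VALIDATE:-, TRANSFORM:P2(v=76,ok=T), EMIT:-] out:P1(v=0); in:P3
Tick 6: [PARSE:-, VALIDATE:P3(v=2,ok=F), TRANSFORM:-, EMIT:P2(v=76,ok=T)] out:-; in:-
Tick 7: [PARSE:P4(v=3,ok=F), VALIDATE:-, TRANSFORM:P3(v=0,ok=F), EMIT:-] out:P2(v=76); in:P4
Tick 8: [PARSE:P5(v=5,ok=F), VALIDATE:P4(v=3,ok=T), TRANSFORM:-, EMIT:P3(v=0,ok=F)] out:-; in:P5
At end of tick 8: ['P5', 'P4', '-', 'P3']

Answer: P5 P4 - P3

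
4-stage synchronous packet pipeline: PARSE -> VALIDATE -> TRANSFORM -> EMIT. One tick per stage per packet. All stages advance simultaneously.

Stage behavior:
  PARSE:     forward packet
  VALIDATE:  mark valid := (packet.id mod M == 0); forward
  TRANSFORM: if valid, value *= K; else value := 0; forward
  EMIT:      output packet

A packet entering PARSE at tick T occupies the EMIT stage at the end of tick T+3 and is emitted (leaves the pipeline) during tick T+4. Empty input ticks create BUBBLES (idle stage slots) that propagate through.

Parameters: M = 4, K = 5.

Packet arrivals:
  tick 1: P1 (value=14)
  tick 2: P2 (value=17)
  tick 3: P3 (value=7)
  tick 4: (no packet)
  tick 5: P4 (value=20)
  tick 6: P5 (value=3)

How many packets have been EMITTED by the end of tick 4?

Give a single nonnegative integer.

Tick 1: [PARSE:P1(v=14,ok=F), VALIDATE:-, TRANSFORM:-, EMIT:-] out:-; in:P1
Tick 2: [PARSE:P2(v=17,ok=F), VALIDATE:P1(v=14,ok=F), TRANSFORM:-, EMIT:-] out:-; in:P2
Tick 3: [PARSE:P3(v=7,ok=F), VALIDATE:P2(v=17,ok=F), TRANSFORM:P1(v=0,ok=F), EMIT:-] out:-; in:P3
Tick 4: [PARSE:-, VALIDATE:P3(v=7,ok=F), TRANSFORM:P2(v=0,ok=F), EMIT:P1(v=0,ok=F)] out:-; in:-
Emitted by tick 4: []

Answer: 0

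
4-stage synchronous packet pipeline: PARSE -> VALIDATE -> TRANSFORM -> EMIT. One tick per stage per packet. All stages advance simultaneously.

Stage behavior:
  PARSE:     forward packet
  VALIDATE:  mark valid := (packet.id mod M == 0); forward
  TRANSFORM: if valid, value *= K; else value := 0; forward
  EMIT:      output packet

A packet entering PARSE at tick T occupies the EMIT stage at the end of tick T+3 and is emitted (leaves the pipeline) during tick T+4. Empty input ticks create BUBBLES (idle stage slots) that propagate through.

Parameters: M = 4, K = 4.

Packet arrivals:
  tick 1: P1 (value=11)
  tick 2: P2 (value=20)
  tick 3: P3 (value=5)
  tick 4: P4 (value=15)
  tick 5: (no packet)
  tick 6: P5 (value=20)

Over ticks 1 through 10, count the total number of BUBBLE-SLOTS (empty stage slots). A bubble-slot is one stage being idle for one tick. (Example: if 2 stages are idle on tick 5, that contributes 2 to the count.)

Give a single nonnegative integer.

Tick 1: [PARSE:P1(v=11,ok=F), VALIDATE:-, TRANSFORM:-, EMIT:-] out:-; bubbles=3
Tick 2: [PARSE:P2(v=20,ok=F), VALIDATE:P1(v=11,ok=F), TRANSFORM:-, EMIT:-] out:-; bubbles=2
Tick 3: [PARSE:P3(v=5,ok=F), VALIDATE:P2(v=20,ok=F), TRANSFORM:P1(v=0,ok=F), EMIT:-] out:-; bubbles=1
Tick 4: [PARSE:P4(v=15,ok=F), VALIDATE:P3(v=5,ok=F), TRANSFORM:P2(v=0,ok=F), EMIT:P1(v=0,ok=F)] out:-; bubbles=0
Tick 5: [PARSE:-, VALIDATE:P4(v=15,ok=T), TRANSFORM:P3(v=0,ok=F), EMIT:P2(v=0,ok=F)] out:P1(v=0); bubbles=1
Tick 6: [PARSE:P5(v=20,ok=F), VALIDATE:-, TRANSFORM:P4(v=60,ok=T), EMIT:P3(v=0,ok=F)] out:P2(v=0); bubbles=1
Tick 7: [PARSE:-, VALIDATE:P5(v=20,ok=F), TRANSFORM:-, EMIT:P4(v=60,ok=T)] out:P3(v=0); bubbles=2
Tick 8: [PARSE:-, VALIDATE:-, TRANSFORM:P5(v=0,ok=F), EMIT:-] out:P4(v=60); bubbles=3
Tick 9: [PARSE:-, VALIDATE:-, TRANSFORM:-, EMIT:P5(v=0,ok=F)] out:-; bubbles=3
Tick 10: [PARSE:-, VALIDATE:-, TRANSFORM:-, EMIT:-] out:P5(v=0); bubbles=4
Total bubble-slots: 20

Answer: 20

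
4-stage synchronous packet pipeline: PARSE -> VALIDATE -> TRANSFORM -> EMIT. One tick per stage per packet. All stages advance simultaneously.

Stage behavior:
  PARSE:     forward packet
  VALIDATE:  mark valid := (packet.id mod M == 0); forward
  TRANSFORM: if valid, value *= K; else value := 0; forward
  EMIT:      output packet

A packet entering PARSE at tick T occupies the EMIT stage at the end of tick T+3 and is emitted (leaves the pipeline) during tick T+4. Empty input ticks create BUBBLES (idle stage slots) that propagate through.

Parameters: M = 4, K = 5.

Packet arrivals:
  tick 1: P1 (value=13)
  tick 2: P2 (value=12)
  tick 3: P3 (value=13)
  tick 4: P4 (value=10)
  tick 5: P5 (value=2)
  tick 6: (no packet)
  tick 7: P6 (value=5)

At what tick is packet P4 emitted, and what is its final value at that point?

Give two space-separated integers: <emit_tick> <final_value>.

Tick 1: [PARSE:P1(v=13,ok=F), VALIDATE:-, TRANSFORM:-, EMIT:-] out:-; in:P1
Tick 2: [PARSE:P2(v=12,ok=F), VALIDATE:P1(v=13,ok=F), TRANSFORM:-, EMIT:-] out:-; in:P2
Tick 3: [PARSE:P3(v=13,ok=F), VALIDATE:P2(v=12,ok=F), TRANSFORM:P1(v=0,ok=F), EMIT:-] out:-; in:P3
Tick 4: [PARSE:P4(v=10,ok=F), VALIDATE:P3(v=13,ok=F), TRANSFORM:P2(v=0,ok=F), EMIT:P1(v=0,ok=F)] out:-; in:P4
Tick 5: [PARSE:P5(v=2,ok=F), VALIDATE:P4(v=10,ok=T), TRANSFORM:P3(v=0,ok=F), EMIT:P2(v=0,ok=F)] out:P1(v=0); in:P5
Tick 6: [PARSE:-, VALIDATE:P5(v=2,ok=F), TRANSFORM:P4(v=50,ok=T), EMIT:P3(v=0,ok=F)] out:P2(v=0); in:-
Tick 7: [PARSE:P6(v=5,ok=F), VALIDATE:-, TRANSFORM:P5(v=0,ok=F), EMIT:P4(v=50,ok=T)] out:P3(v=0); in:P6
Tick 8: [PARSE:-, VALIDATE:P6(v=5,ok=F), TRANSFORM:-, EMIT:P5(v=0,ok=F)] out:P4(v=50); in:-
Tick 9: [PARSE:-, VALIDATE:-, TRANSFORM:P6(v=0,ok=F), EMIT:-] out:P5(v=0); in:-
Tick 10: [PARSE:-, VALIDATE:-, TRANSFORM:-, EMIT:P6(v=0,ok=F)] out:-; in:-
Tick 11: [PARSE:-, VALIDATE:-, TRANSFORM:-, EMIT:-] out:P6(v=0); in:-
P4: arrives tick 4, valid=True (id=4, id%4=0), emit tick 8, final value 50

Answer: 8 50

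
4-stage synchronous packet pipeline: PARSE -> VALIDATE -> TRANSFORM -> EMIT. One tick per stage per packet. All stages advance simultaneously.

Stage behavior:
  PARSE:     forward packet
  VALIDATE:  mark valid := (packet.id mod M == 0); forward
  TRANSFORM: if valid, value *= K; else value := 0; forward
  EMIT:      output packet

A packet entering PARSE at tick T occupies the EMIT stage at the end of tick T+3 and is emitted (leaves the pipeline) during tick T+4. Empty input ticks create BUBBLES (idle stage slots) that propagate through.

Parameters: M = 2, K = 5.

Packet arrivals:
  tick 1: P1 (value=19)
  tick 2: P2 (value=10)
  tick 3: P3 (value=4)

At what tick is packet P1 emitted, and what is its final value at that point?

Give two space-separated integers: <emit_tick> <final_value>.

Answer: 5 0

Derivation:
Tick 1: [PARSE:P1(v=19,ok=F), VALIDATE:-, TRANSFORM:-, EMIT:-] out:-; in:P1
Tick 2: [PARSE:P2(v=10,ok=F), VALIDATE:P1(v=19,ok=F), TRANSFORM:-, EMIT:-] out:-; in:P2
Tick 3: [PARSE:P3(v=4,ok=F), VALIDATE:P2(v=10,ok=T), TRANSFORM:P1(v=0,ok=F), EMIT:-] out:-; in:P3
Tick 4: [PARSE:-, VALIDATE:P3(v=4,ok=F), TRANSFORM:P2(v=50,ok=T), EMIT:P1(v=0,ok=F)] out:-; in:-
Tick 5: [PARSE:-, VALIDATE:-, TRANSFORM:P3(v=0,ok=F), EMIT:P2(v=50,ok=T)] out:P1(v=0); in:-
Tick 6: [PARSE:-, VALIDATE:-, TRANSFORM:-, EMIT:P3(v=0,ok=F)] out:P2(v=50); in:-
Tick 7: [PARSE:-, VALIDATE:-, TRANSFORM:-, EMIT:-] out:P3(v=0); in:-
P1: arrives tick 1, valid=False (id=1, id%2=1), emit tick 5, final value 0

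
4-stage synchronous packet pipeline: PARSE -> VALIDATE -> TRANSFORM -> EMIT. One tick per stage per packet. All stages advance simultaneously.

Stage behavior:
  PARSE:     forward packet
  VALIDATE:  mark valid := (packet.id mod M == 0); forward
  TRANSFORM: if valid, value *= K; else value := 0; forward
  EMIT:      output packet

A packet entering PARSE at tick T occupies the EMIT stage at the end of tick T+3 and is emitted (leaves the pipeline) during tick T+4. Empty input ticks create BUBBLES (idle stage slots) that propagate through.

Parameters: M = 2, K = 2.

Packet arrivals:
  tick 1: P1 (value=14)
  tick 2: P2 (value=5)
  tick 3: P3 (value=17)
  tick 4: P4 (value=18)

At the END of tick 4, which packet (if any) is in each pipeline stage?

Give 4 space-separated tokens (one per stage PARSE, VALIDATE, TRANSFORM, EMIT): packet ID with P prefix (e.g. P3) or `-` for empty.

Tick 1: [PARSE:P1(v=14,ok=F), VALIDATE:-, TRANSFORM:-, EMIT:-] out:-; in:P1
Tick 2: [PARSE:P2(v=5,ok=F), VALIDATE:P1(v=14,ok=F), TRANSFORM:-, EMIT:-] out:-; in:P2
Tick 3: [PARSE:P3(v=17,ok=F), VALIDATE:P2(v=5,ok=T), TRANSFORM:P1(v=0,ok=F), EMIT:-] out:-; in:P3
Tick 4: [PARSE:P4(v=18,ok=F), VALIDATE:P3(v=17,ok=F), TRANSFORM:P2(v=10,ok=T), EMIT:P1(v=0,ok=F)] out:-; in:P4
At end of tick 4: ['P4', 'P3', 'P2', 'P1']

Answer: P4 P3 P2 P1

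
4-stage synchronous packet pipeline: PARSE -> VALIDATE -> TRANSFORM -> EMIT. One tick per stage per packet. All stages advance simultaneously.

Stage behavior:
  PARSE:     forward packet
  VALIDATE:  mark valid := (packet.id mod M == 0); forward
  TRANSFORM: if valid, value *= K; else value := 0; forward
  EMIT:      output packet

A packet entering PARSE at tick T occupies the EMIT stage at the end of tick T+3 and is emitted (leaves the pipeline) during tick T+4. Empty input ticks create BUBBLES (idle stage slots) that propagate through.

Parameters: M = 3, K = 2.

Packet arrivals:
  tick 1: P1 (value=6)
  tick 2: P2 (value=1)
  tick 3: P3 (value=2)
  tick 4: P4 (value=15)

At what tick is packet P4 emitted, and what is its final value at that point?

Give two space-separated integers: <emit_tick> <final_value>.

Answer: 8 0

Derivation:
Tick 1: [PARSE:P1(v=6,ok=F), VALIDATE:-, TRANSFORM:-, EMIT:-] out:-; in:P1
Tick 2: [PARSE:P2(v=1,ok=F), VALIDATE:P1(v=6,ok=F), TRANSFORM:-, EMIT:-] out:-; in:P2
Tick 3: [PARSE:P3(v=2,ok=F), VALIDATE:P2(v=1,ok=F), TRANSFORM:P1(v=0,ok=F), EMIT:-] out:-; in:P3
Tick 4: [PARSE:P4(v=15,ok=F), VALIDATE:P3(v=2,ok=T), TRANSFORM:P2(v=0,ok=F), EMIT:P1(v=0,ok=F)] out:-; in:P4
Tick 5: [PARSE:-, VALIDATE:P4(v=15,ok=F), TRANSFORM:P3(v=4,ok=T), EMIT:P2(v=0,ok=F)] out:P1(v=0); in:-
Tick 6: [PARSE:-, VALIDATE:-, TRANSFORM:P4(v=0,ok=F), EMIT:P3(v=4,ok=T)] out:P2(v=0); in:-
Tick 7: [PARSE:-, VALIDATE:-, TRANSFORM:-, EMIT:P4(v=0,ok=F)] out:P3(v=4); in:-
Tick 8: [PARSE:-, VALIDATE:-, TRANSFORM:-, EMIT:-] out:P4(v=0); in:-
P4: arrives tick 4, valid=False (id=4, id%3=1), emit tick 8, final value 0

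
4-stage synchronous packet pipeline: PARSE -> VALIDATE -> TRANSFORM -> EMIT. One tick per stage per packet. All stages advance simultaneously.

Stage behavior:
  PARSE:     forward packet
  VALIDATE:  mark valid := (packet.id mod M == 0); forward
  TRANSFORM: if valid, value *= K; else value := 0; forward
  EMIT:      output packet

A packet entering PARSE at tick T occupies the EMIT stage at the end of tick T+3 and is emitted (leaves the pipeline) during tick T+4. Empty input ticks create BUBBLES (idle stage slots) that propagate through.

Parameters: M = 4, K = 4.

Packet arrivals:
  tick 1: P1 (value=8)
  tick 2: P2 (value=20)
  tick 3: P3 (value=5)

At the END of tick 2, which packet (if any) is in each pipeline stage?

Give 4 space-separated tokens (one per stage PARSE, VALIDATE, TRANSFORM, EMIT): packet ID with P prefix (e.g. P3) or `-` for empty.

Tick 1: [PARSE:P1(v=8,ok=F), VALIDATE:-, TRANSFORM:-, EMIT:-] out:-; in:P1
Tick 2: [PARSE:P2(v=20,ok=F), VALIDATE:P1(v=8,ok=F), TRANSFORM:-, EMIT:-] out:-; in:P2
At end of tick 2: ['P2', 'P1', '-', '-']

Answer: P2 P1 - -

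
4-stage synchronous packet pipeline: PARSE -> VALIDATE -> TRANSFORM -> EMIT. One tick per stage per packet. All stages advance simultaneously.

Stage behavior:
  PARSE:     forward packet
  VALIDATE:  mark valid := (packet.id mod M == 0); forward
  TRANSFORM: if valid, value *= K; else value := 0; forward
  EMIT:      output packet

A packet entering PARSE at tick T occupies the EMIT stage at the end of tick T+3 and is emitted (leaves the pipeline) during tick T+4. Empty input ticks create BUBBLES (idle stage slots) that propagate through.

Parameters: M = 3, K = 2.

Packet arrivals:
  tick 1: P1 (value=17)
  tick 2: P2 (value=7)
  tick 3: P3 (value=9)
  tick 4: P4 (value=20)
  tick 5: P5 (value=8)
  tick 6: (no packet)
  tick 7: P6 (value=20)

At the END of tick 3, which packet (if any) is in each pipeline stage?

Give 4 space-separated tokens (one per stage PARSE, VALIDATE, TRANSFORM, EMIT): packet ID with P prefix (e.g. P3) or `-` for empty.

Tick 1: [PARSE:P1(v=17,ok=F), VALIDATE:-, TRANSFORM:-, EMIT:-] out:-; in:P1
Tick 2: [PARSE:P2(v=7,ok=F), VALIDATE:P1(v=17,ok=F), TRANSFORM:-, EMIT:-] out:-; in:P2
Tick 3: [PARSE:P3(v=9,ok=F), VALIDATE:P2(v=7,ok=F), TRANSFORM:P1(v=0,ok=F), EMIT:-] out:-; in:P3
At end of tick 3: ['P3', 'P2', 'P1', '-']

Answer: P3 P2 P1 -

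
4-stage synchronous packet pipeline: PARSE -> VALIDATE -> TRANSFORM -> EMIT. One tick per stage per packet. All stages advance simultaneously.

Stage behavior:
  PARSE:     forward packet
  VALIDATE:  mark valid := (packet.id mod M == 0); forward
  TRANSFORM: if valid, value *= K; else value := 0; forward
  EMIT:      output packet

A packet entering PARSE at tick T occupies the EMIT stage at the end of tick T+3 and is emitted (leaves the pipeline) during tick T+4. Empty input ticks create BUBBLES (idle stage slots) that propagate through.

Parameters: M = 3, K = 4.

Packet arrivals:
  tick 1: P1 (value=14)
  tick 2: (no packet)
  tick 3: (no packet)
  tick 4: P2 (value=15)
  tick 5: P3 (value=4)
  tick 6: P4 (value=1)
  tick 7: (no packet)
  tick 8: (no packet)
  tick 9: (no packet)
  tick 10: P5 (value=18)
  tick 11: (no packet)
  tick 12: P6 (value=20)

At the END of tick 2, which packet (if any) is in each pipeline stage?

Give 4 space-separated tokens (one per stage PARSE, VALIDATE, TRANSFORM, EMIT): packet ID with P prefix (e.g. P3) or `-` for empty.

Tick 1: [PARSE:P1(v=14,ok=F), VALIDATE:-, TRANSFORM:-, EMIT:-] out:-; in:P1
Tick 2: [PARSE:-, VALIDATE:P1(v=14,ok=F), TRANSFORM:-, EMIT:-] out:-; in:-
At end of tick 2: ['-', 'P1', '-', '-']

Answer: - P1 - -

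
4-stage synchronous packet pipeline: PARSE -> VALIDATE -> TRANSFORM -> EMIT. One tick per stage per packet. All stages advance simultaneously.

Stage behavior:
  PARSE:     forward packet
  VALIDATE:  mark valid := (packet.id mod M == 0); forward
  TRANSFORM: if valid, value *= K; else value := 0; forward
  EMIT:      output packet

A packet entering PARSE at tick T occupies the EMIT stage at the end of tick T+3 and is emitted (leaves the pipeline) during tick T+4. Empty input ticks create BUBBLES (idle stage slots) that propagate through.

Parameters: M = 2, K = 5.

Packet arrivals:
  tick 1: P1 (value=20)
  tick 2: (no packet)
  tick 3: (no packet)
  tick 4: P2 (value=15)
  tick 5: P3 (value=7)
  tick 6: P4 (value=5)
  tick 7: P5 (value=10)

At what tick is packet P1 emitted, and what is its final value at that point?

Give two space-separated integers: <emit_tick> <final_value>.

Tick 1: [PARSE:P1(v=20,ok=F), VALIDATE:-, TRANSFORM:-, EMIT:-] out:-; in:P1
Tick 2: [PARSE:-, VALIDATE:P1(v=20,ok=F), TRANSFORM:-, EMIT:-] out:-; in:-
Tick 3: [PARSE:-, VALIDATE:-, TRANSFORM:P1(v=0,ok=F), EMIT:-] out:-; in:-
Tick 4: [PARSE:P2(v=15,ok=F), VALIDATE:-, TRANSFORM:-, EMIT:P1(v=0,ok=F)] out:-; in:P2
Tick 5: [PARSE:P3(v=7,ok=F), VALIDATE:P2(v=15,ok=T), TRANSFORM:-, EMIT:-] out:P1(v=0); in:P3
Tick 6: [PARSE:P4(v=5,ok=F), VALIDATE:P3(v=7,ok=F), TRANSFORM:P2(v=75,ok=T), EMIT:-] out:-; in:P4
Tick 7: [PARSE:P5(v=10,ok=F), VALIDATE:P4(v=5,ok=T), TRANSFORM:P3(v=0,ok=F), EMIT:P2(v=75,ok=T)] out:-; in:P5
Tick 8: [PARSE:-, VALIDATE:P5(v=10,ok=F), TRANSFORM:P4(v=25,ok=T), EMIT:P3(v=0,ok=F)] out:P2(v=75); in:-
Tick 9: [PARSE:-, VALIDATE:-, TRANSFORM:P5(v=0,ok=F), EMIT:P4(v=25,ok=T)] out:P3(v=0); in:-
Tick 10: [PARSE:-, VALIDATE:-, TRANSFORM:-, EMIT:P5(v=0,ok=F)] out:P4(v=25); in:-
Tick 11: [PARSE:-, VALIDATE:-, TRANSFORM:-, EMIT:-] out:P5(v=0); in:-
P1: arrives tick 1, valid=False (id=1, id%2=1), emit tick 5, final value 0

Answer: 5 0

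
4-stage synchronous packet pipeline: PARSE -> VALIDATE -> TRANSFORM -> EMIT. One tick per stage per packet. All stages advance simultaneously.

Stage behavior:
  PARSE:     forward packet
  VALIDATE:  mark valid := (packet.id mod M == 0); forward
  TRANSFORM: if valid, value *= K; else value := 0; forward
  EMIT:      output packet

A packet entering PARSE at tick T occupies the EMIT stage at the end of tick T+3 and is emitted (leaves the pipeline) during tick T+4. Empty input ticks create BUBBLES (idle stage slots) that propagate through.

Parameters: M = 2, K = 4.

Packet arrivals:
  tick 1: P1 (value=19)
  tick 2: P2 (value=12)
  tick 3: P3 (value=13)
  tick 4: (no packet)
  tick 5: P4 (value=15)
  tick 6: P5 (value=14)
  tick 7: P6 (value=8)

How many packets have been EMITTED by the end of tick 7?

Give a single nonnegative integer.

Answer: 3

Derivation:
Tick 1: [PARSE:P1(v=19,ok=F), VALIDATE:-, TRANSFORM:-, EMIT:-] out:-; in:P1
Tick 2: [PARSE:P2(v=12,ok=F), VALIDATE:P1(v=19,ok=F), TRANSFORM:-, EMIT:-] out:-; in:P2
Tick 3: [PARSE:P3(v=13,ok=F), VALIDATE:P2(v=12,ok=T), TRANSFORM:P1(v=0,ok=F), EMIT:-] out:-; in:P3
Tick 4: [PARSE:-, VALIDATE:P3(v=13,ok=F), TRANSFORM:P2(v=48,ok=T), EMIT:P1(v=0,ok=F)] out:-; in:-
Tick 5: [PARSE:P4(v=15,ok=F), VALIDATE:-, TRANSFORM:P3(v=0,ok=F), EMIT:P2(v=48,ok=T)] out:P1(v=0); in:P4
Tick 6: [PARSE:P5(v=14,ok=F), VALIDATE:P4(v=15,ok=T), TRANSFORM:-, EMIT:P3(v=0,ok=F)] out:P2(v=48); in:P5
Tick 7: [PARSE:P6(v=8,ok=F), VALIDATE:P5(v=14,ok=F), TRANSFORM:P4(v=60,ok=T), EMIT:-] out:P3(v=0); in:P6
Emitted by tick 7: ['P1', 'P2', 'P3']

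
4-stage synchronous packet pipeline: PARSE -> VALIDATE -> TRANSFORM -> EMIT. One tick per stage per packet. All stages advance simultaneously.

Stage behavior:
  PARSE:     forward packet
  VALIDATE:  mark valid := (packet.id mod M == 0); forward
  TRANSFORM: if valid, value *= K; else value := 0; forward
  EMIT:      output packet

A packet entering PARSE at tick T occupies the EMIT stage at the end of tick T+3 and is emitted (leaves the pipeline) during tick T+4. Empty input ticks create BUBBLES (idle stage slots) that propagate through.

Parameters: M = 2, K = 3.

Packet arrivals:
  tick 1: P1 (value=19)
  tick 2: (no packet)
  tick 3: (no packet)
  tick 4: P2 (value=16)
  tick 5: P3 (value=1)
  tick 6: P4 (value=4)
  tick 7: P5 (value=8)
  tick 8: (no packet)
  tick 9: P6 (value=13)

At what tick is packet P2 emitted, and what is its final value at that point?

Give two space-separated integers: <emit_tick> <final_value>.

Answer: 8 48

Derivation:
Tick 1: [PARSE:P1(v=19,ok=F), VALIDATE:-, TRANSFORM:-, EMIT:-] out:-; in:P1
Tick 2: [PARSE:-, VALIDATE:P1(v=19,ok=F), TRANSFORM:-, EMIT:-] out:-; in:-
Tick 3: [PARSE:-, VALIDATE:-, TRANSFORM:P1(v=0,ok=F), EMIT:-] out:-; in:-
Tick 4: [PARSE:P2(v=16,ok=F), VALIDATE:-, TRANSFORM:-, EMIT:P1(v=0,ok=F)] out:-; in:P2
Tick 5: [PARSE:P3(v=1,ok=F), VALIDATE:P2(v=16,ok=T), TRANSFORM:-, EMIT:-] out:P1(v=0); in:P3
Tick 6: [PARSE:P4(v=4,ok=F), VALIDATE:P3(v=1,ok=F), TRANSFORM:P2(v=48,ok=T), EMIT:-] out:-; in:P4
Tick 7: [PARSE:P5(v=8,ok=F), VALIDATE:P4(v=4,ok=T), TRANSFORM:P3(v=0,ok=F), EMIT:P2(v=48,ok=T)] out:-; in:P5
Tick 8: [PARSE:-, VALIDATE:P5(v=8,ok=F), TRANSFORM:P4(v=12,ok=T), EMIT:P3(v=0,ok=F)] out:P2(v=48); in:-
Tick 9: [PARSE:P6(v=13,ok=F), VALIDATE:-, TRANSFORM:P5(v=0,ok=F), EMIT:P4(v=12,ok=T)] out:P3(v=0); in:P6
Tick 10: [PARSE:-, VALIDATE:P6(v=13,ok=T), TRANSFORM:-, EMIT:P5(v=0,ok=F)] out:P4(v=12); in:-
Tick 11: [PARSE:-, VALIDATE:-, TRANSFORM:P6(v=39,ok=T), EMIT:-] out:P5(v=0); in:-
Tick 12: [PARSE:-, VALIDATE:-, TRANSFORM:-, EMIT:P6(v=39,ok=T)] out:-; in:-
Tick 13: [PARSE:-, VALIDATE:-, TRANSFORM:-, EMIT:-] out:P6(v=39); in:-
P2: arrives tick 4, valid=True (id=2, id%2=0), emit tick 8, final value 48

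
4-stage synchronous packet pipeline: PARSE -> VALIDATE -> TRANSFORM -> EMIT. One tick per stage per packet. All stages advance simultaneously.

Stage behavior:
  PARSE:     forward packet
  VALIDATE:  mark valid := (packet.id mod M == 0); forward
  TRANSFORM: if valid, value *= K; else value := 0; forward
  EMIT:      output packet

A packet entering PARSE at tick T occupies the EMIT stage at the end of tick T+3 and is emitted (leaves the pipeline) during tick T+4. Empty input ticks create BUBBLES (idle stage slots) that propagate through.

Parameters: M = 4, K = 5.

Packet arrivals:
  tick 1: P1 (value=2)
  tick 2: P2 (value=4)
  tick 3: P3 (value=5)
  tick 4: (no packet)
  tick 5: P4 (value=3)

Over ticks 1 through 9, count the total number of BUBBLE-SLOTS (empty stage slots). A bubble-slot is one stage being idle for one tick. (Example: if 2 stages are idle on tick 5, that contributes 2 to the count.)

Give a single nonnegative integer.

Tick 1: [PARSE:P1(v=2,ok=F), VALIDATE:-, TRANSFORM:-, EMIT:-] out:-; bubbles=3
Tick 2: [PARSE:P2(v=4,ok=F), VALIDATE:P1(v=2,ok=F), TRANSFORM:-, EMIT:-] out:-; bubbles=2
Tick 3: [PARSE:P3(v=5,ok=F), VALIDATE:P2(v=4,ok=F), TRANSFORM:P1(v=0,ok=F), EMIT:-] out:-; bubbles=1
Tick 4: [PARSE:-, VALIDATE:P3(v=5,ok=F), TRANSFORM:P2(v=0,ok=F), EMIT:P1(v=0,ok=F)] out:-; bubbles=1
Tick 5: [PARSE:P4(v=3,ok=F), VALIDATE:-, TRANSFORM:P3(v=0,ok=F), EMIT:P2(v=0,ok=F)] out:P1(v=0); bubbles=1
Tick 6: [PARSE:-, VALIDATE:P4(v=3,ok=T), TRANSFORM:-, EMIT:P3(v=0,ok=F)] out:P2(v=0); bubbles=2
Tick 7: [PARSE:-, VALIDATE:-, TRANSFORM:P4(v=15,ok=T), EMIT:-] out:P3(v=0); bubbles=3
Tick 8: [PARSE:-, VALIDATE:-, TRANSFORM:-, EMIT:P4(v=15,ok=T)] out:-; bubbles=3
Tick 9: [PARSE:-, VALIDATE:-, TRANSFORM:-, EMIT:-] out:P4(v=15); bubbles=4
Total bubble-slots: 20

Answer: 20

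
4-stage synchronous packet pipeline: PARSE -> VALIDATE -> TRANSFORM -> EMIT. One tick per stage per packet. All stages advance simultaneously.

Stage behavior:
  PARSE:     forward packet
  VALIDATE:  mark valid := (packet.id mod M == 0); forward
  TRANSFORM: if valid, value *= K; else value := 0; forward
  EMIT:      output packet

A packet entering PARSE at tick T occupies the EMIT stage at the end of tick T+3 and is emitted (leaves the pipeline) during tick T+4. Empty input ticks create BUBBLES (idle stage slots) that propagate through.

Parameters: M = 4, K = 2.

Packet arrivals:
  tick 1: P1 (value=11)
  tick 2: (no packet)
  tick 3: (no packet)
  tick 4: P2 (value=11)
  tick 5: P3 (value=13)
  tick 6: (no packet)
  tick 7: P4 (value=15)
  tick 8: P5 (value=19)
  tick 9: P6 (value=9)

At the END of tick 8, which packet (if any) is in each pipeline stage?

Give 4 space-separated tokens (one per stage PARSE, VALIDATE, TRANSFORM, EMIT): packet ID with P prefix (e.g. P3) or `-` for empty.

Tick 1: [PARSE:P1(v=11,ok=F), VALIDATE:-, TRANSFORM:-, EMIT:-] out:-; in:P1
Tick 2: [PARSE:-, VALIDATE:P1(v=11,ok=F), TRANSFORM:-, EMIT:-] out:-; in:-
Tick 3: [PARSE:-, VALIDATE:-, TRANSFORM:P1(v=0,ok=F), EMIT:-] out:-; in:-
Tick 4: [PARSE:P2(v=11,ok=F), VALIDATE:-, TRANSFORM:-, EMIT:P1(v=0,ok=F)] out:-; in:P2
Tick 5: [PARSE:P3(v=13,ok=F), VALIDATE:P2(v=11,ok=F), TRANSFORM:-, EMIT:-] out:P1(v=0); in:P3
Tick 6: [PARSE:-, VALIDATE:P3(v=13,ok=F), TRANSFORM:P2(v=0,ok=F), EMIT:-] out:-; in:-
Tick 7: [PARSE:P4(v=15,ok=F), VALIDATE:-, TRANSFORM:P3(v=0,ok=F), EMIT:P2(v=0,ok=F)] out:-; in:P4
Tick 8: [PARSE:P5(v=19,ok=F), VALIDATE:P4(v=15,ok=T), TRANSFORM:-, EMIT:P3(v=0,ok=F)] out:P2(v=0); in:P5
At end of tick 8: ['P5', 'P4', '-', 'P3']

Answer: P5 P4 - P3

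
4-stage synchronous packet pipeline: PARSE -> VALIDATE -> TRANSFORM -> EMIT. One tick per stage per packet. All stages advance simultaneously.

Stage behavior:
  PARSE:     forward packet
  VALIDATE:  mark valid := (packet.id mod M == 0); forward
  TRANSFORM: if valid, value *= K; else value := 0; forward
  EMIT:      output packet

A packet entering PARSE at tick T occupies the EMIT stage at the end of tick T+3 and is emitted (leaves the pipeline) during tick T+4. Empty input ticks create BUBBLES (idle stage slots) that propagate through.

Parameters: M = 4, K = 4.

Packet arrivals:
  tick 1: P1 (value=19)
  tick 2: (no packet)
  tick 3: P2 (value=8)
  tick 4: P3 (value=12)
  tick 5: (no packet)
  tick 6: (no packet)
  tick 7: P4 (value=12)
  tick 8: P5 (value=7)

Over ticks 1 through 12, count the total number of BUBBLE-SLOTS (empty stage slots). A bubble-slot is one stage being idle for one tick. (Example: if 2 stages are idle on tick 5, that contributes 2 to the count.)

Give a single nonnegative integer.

Tick 1: [PARSE:P1(v=19,ok=F), VALIDATE:-, TRANSFORM:-, EMIT:-] out:-; bubbles=3
Tick 2: [PARSE:-, VALIDATE:P1(v=19,ok=F), TRANSFORM:-, EMIT:-] out:-; bubbles=3
Tick 3: [PARSE:P2(v=8,ok=F), VALIDATE:-, TRANSFORM:P1(v=0,ok=F), EMIT:-] out:-; bubbles=2
Tick 4: [PARSE:P3(v=12,ok=F), VALIDATE:P2(v=8,ok=F), TRANSFORM:-, EMIT:P1(v=0,ok=F)] out:-; bubbles=1
Tick 5: [PARSE:-, VALIDATE:P3(v=12,ok=F), TRANSFORM:P2(v=0,ok=F), EMIT:-] out:P1(v=0); bubbles=2
Tick 6: [PARSE:-, VALIDATE:-, TRANSFORM:P3(v=0,ok=F), EMIT:P2(v=0,ok=F)] out:-; bubbles=2
Tick 7: [PARSE:P4(v=12,ok=F), VALIDATE:-, TRANSFORM:-, EMIT:P3(v=0,ok=F)] out:P2(v=0); bubbles=2
Tick 8: [PARSE:P5(v=7,ok=F), VALIDATE:P4(v=12,ok=T), TRANSFORM:-, EMIT:-] out:P3(v=0); bubbles=2
Tick 9: [PARSE:-, VALIDATE:P5(v=7,ok=F), TRANSFORM:P4(v=48,ok=T), EMIT:-] out:-; bubbles=2
Tick 10: [PARSE:-, VALIDATE:-, TRANSFORM:P5(v=0,ok=F), EMIT:P4(v=48,ok=T)] out:-; bubbles=2
Tick 11: [PARSE:-, VALIDATE:-, TRANSFORM:-, EMIT:P5(v=0,ok=F)] out:P4(v=48); bubbles=3
Tick 12: [PARSE:-, VALIDATE:-, TRANSFORM:-, EMIT:-] out:P5(v=0); bubbles=4
Total bubble-slots: 28

Answer: 28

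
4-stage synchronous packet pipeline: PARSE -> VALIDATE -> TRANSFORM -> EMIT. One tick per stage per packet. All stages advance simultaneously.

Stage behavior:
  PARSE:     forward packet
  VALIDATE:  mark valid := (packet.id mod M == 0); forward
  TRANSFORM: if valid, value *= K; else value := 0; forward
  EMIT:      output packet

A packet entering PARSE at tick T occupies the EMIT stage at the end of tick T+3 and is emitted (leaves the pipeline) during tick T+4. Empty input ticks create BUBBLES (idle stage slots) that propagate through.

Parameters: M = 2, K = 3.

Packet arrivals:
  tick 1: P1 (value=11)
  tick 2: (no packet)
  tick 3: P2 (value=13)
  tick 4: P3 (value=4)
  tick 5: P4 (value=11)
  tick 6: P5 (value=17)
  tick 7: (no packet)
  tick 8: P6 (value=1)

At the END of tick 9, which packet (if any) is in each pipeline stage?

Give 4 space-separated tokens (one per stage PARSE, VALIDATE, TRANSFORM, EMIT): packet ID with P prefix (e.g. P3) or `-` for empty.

Tick 1: [PARSE:P1(v=11,ok=F), VALIDATE:-, TRANSFORM:-, EMIT:-] out:-; in:P1
Tick 2: [PARSE:-, VALIDATE:P1(v=11,ok=F), TRANSFORM:-, EMIT:-] out:-; in:-
Tick 3: [PARSE:P2(v=13,ok=F), VALIDATE:-, TRANSFORM:P1(v=0,ok=F), EMIT:-] out:-; in:P2
Tick 4: [PARSE:P3(v=4,ok=F), VALIDATE:P2(v=13,ok=T), TRANSFORM:-, EMIT:P1(v=0,ok=F)] out:-; in:P3
Tick 5: [PARSE:P4(v=11,ok=F), VALIDATE:P3(v=4,ok=F), TRANSFORM:P2(v=39,ok=T), EMIT:-] out:P1(v=0); in:P4
Tick 6: [PARSE:P5(v=17,ok=F), VALIDATE:P4(v=11,ok=T), TRANSFORM:P3(v=0,ok=F), EMIT:P2(v=39,ok=T)] out:-; in:P5
Tick 7: [PARSE:-, VALIDATE:P5(v=17,ok=F), TRANSFORM:P4(v=33,ok=T), EMIT:P3(v=0,ok=F)] out:P2(v=39); in:-
Tick 8: [PARSE:P6(v=1,ok=F), VALIDATE:-, TRANSFORM:P5(v=0,ok=F), EMIT:P4(v=33,ok=T)] out:P3(v=0); in:P6
Tick 9: [PARSE:-, VALIDATE:P6(v=1,ok=T), TRANSFORM:-, EMIT:P5(v=0,ok=F)] out:P4(v=33); in:-
At end of tick 9: ['-', 'P6', '-', 'P5']

Answer: - P6 - P5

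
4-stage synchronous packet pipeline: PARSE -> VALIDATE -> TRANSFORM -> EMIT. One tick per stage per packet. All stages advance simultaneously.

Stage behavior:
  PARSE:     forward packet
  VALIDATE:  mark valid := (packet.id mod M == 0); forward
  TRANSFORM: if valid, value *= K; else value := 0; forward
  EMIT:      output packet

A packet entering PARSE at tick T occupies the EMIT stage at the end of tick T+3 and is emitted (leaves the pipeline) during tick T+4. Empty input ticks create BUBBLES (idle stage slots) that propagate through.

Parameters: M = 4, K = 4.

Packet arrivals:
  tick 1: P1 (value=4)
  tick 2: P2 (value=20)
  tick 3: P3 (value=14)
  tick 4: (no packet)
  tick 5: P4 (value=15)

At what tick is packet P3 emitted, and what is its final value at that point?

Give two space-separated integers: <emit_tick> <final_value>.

Tick 1: [PARSE:P1(v=4,ok=F), VALIDATE:-, TRANSFORM:-, EMIT:-] out:-; in:P1
Tick 2: [PARSE:P2(v=20,ok=F), VALIDATE:P1(v=4,ok=F), TRANSFORM:-, EMIT:-] out:-; in:P2
Tick 3: [PARSE:P3(v=14,ok=F), VALIDATE:P2(v=20,ok=F), TRANSFORM:P1(v=0,ok=F), EMIT:-] out:-; in:P3
Tick 4: [PARSE:-, VALIDATE:P3(v=14,ok=F), TRANSFORM:P2(v=0,ok=F), EMIT:P1(v=0,ok=F)] out:-; in:-
Tick 5: [PARSE:P4(v=15,ok=F), VALIDATE:-, TRANSFORM:P3(v=0,ok=F), EMIT:P2(v=0,ok=F)] out:P1(v=0); in:P4
Tick 6: [PARSE:-, VALIDATE:P4(v=15,ok=T), TRANSFORM:-, EMIT:P3(v=0,ok=F)] out:P2(v=0); in:-
Tick 7: [PARSE:-, VALIDATE:-, TRANSFORM:P4(v=60,ok=T), EMIT:-] out:P3(v=0); in:-
Tick 8: [PARSE:-, VALIDATE:-, TRANSFORM:-, EMIT:P4(v=60,ok=T)] out:-; in:-
Tick 9: [PARSE:-, VALIDATE:-, TRANSFORM:-, EMIT:-] out:P4(v=60); in:-
P3: arrives tick 3, valid=False (id=3, id%4=3), emit tick 7, final value 0

Answer: 7 0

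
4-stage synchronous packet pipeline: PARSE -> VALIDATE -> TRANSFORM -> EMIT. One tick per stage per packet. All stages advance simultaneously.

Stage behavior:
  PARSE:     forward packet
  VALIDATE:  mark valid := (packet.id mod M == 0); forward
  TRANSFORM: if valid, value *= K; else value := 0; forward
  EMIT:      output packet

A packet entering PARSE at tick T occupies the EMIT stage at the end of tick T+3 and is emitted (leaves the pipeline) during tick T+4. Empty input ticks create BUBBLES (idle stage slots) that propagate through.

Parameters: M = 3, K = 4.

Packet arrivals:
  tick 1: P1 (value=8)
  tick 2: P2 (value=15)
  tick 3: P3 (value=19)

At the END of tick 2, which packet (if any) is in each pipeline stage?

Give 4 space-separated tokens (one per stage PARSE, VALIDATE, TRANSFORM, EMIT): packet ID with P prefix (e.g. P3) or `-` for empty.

Answer: P2 P1 - -

Derivation:
Tick 1: [PARSE:P1(v=8,ok=F), VALIDATE:-, TRANSFORM:-, EMIT:-] out:-; in:P1
Tick 2: [PARSE:P2(v=15,ok=F), VALIDATE:P1(v=8,ok=F), TRANSFORM:-, EMIT:-] out:-; in:P2
At end of tick 2: ['P2', 'P1', '-', '-']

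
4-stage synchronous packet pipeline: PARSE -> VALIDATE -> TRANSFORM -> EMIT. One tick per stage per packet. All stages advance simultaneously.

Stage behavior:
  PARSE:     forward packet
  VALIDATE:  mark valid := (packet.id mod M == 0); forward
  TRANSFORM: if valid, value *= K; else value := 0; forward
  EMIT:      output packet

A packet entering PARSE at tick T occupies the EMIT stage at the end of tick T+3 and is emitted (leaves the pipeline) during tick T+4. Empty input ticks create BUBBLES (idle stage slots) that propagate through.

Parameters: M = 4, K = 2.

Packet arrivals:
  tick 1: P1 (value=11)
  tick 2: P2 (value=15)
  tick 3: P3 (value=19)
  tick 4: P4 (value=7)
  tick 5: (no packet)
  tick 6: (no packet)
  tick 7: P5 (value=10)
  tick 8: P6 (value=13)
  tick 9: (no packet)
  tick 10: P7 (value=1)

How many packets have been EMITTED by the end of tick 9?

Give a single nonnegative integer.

Answer: 4

Derivation:
Tick 1: [PARSE:P1(v=11,ok=F), VALIDATE:-, TRANSFORM:-, EMIT:-] out:-; in:P1
Tick 2: [PARSE:P2(v=15,ok=F), VALIDATE:P1(v=11,ok=F), TRANSFORM:-, EMIT:-] out:-; in:P2
Tick 3: [PARSE:P3(v=19,ok=F), VALIDATE:P2(v=15,ok=F), TRANSFORM:P1(v=0,ok=F), EMIT:-] out:-; in:P3
Tick 4: [PARSE:P4(v=7,ok=F), VALIDATE:P3(v=19,ok=F), TRANSFORM:P2(v=0,ok=F), EMIT:P1(v=0,ok=F)] out:-; in:P4
Tick 5: [PARSE:-, VALIDATE:P4(v=7,ok=T), TRANSFORM:P3(v=0,ok=F), EMIT:P2(v=0,ok=F)] out:P1(v=0); in:-
Tick 6: [PARSE:-, VALIDATE:-, TRANSFORM:P4(v=14,ok=T), EMIT:P3(v=0,ok=F)] out:P2(v=0); in:-
Tick 7: [PARSE:P5(v=10,ok=F), VALIDATE:-, TRANSFORM:-, EMIT:P4(v=14,ok=T)] out:P3(v=0); in:P5
Tick 8: [PARSE:P6(v=13,ok=F), VALIDATE:P5(v=10,ok=F), TRANSFORM:-, EMIT:-] out:P4(v=14); in:P6
Tick 9: [PARSE:-, VALIDATE:P6(v=13,ok=F), TRANSFORM:P5(v=0,ok=F), EMIT:-] out:-; in:-
Emitted by tick 9: ['P1', 'P2', 'P3', 'P4']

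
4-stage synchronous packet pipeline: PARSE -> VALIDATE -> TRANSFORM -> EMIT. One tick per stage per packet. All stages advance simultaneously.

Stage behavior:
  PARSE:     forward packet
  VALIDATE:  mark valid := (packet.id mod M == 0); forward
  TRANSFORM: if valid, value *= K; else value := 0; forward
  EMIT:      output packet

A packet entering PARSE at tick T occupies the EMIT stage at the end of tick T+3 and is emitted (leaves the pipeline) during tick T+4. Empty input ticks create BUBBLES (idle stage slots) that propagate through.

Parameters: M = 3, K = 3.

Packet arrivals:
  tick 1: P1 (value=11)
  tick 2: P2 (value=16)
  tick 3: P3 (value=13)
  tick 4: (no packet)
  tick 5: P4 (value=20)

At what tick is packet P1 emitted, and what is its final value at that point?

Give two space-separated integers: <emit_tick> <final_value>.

Tick 1: [PARSE:P1(v=11,ok=F), VALIDATE:-, TRANSFORM:-, EMIT:-] out:-; in:P1
Tick 2: [PARSE:P2(v=16,ok=F), VALIDATE:P1(v=11,ok=F), TRANSFORM:-, EMIT:-] out:-; in:P2
Tick 3: [PARSE:P3(v=13,ok=F), VALIDATE:P2(v=16,ok=F), TRANSFORM:P1(v=0,ok=F), EMIT:-] out:-; in:P3
Tick 4: [PARSE:-, VALIDATE:P3(v=13,ok=T), TRANSFORM:P2(v=0,ok=F), EMIT:P1(v=0,ok=F)] out:-; in:-
Tick 5: [PARSE:P4(v=20,ok=F), VALIDATE:-, TRANSFORM:P3(v=39,ok=T), EMIT:P2(v=0,ok=F)] out:P1(v=0); in:P4
Tick 6: [PARSE:-, VALIDATE:P4(v=20,ok=F), TRANSFORM:-, EMIT:P3(v=39,ok=T)] out:P2(v=0); in:-
Tick 7: [PARSE:-, VALIDATE:-, TRANSFORM:P4(v=0,ok=F), EMIT:-] out:P3(v=39); in:-
Tick 8: [PARSE:-, VALIDATE:-, TRANSFORM:-, EMIT:P4(v=0,ok=F)] out:-; in:-
Tick 9: [PARSE:-, VALIDATE:-, TRANSFORM:-, EMIT:-] out:P4(v=0); in:-
P1: arrives tick 1, valid=False (id=1, id%3=1), emit tick 5, final value 0

Answer: 5 0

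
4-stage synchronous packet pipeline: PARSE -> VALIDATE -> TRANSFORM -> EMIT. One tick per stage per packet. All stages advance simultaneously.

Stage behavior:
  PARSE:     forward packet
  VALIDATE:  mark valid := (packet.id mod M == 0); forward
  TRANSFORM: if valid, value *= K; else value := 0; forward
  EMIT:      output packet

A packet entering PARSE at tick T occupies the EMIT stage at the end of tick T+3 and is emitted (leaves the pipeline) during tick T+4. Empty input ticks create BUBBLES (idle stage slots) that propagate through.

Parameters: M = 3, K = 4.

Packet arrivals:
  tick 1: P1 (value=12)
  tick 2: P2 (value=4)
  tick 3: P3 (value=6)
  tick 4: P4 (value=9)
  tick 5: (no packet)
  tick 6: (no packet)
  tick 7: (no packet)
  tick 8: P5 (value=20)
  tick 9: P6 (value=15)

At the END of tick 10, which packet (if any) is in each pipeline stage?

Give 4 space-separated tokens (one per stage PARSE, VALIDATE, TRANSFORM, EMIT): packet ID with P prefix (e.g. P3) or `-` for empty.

Tick 1: [PARSE:P1(v=12,ok=F), VALIDATE:-, TRANSFORM:-, EMIT:-] out:-; in:P1
Tick 2: [PARSE:P2(v=4,ok=F), VALIDATE:P1(v=12,ok=F), TRANSFORM:-, EMIT:-] out:-; in:P2
Tick 3: [PARSE:P3(v=6,ok=F), VALIDATE:P2(v=4,ok=F), TRANSFORM:P1(v=0,ok=F), EMIT:-] out:-; in:P3
Tick 4: [PARSE:P4(v=9,ok=F), VALIDATE:P3(v=6,ok=T), TRANSFORM:P2(v=0,ok=F), EMIT:P1(v=0,ok=F)] out:-; in:P4
Tick 5: [PARSE:-, VALIDATE:P4(v=9,ok=F), TRANSFORM:P3(v=24,ok=T), EMIT:P2(v=0,ok=F)] out:P1(v=0); in:-
Tick 6: [PARSE:-, VALIDATE:-, TRANSFORM:P4(v=0,ok=F), EMIT:P3(v=24,ok=T)] out:P2(v=0); in:-
Tick 7: [PARSE:-, VALIDATE:-, TRANSFORM:-, EMIT:P4(v=0,ok=F)] out:P3(v=24); in:-
Tick 8: [PARSE:P5(v=20,ok=F), VALIDATE:-, TRANSFORM:-, EMIT:-] out:P4(v=0); in:P5
Tick 9: [PARSE:P6(v=15,ok=F), VALIDATE:P5(v=20,ok=F), TRANSFORM:-, EMIT:-] out:-; in:P6
Tick 10: [PARSE:-, VALIDATE:P6(v=15,ok=T), TRANSFORM:P5(v=0,ok=F), EMIT:-] out:-; in:-
At end of tick 10: ['-', 'P6', 'P5', '-']

Answer: - P6 P5 -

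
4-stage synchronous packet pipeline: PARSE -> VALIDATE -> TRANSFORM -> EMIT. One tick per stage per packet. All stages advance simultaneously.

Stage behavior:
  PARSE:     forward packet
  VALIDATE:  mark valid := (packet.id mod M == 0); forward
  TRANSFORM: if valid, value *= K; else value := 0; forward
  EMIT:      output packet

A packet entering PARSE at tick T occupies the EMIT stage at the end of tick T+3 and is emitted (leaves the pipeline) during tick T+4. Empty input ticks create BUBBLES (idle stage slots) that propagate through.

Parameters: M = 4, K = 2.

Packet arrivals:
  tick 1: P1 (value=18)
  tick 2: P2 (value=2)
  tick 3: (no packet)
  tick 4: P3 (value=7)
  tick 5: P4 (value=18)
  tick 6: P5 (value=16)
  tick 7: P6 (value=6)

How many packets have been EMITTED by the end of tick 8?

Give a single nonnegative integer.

Tick 1: [PARSE:P1(v=18,ok=F), VALIDATE:-, TRANSFORM:-, EMIT:-] out:-; in:P1
Tick 2: [PARSE:P2(v=2,ok=F), VALIDATE:P1(v=18,ok=F), TRANSFORM:-, EMIT:-] out:-; in:P2
Tick 3: [PARSE:-, VALIDATE:P2(v=2,ok=F), TRANSFORM:P1(v=0,ok=F), EMIT:-] out:-; in:-
Tick 4: [PARSE:P3(v=7,ok=F), VALIDATE:-, TRANSFORM:P2(v=0,ok=F), EMIT:P1(v=0,ok=F)] out:-; in:P3
Tick 5: [PARSE:P4(v=18,ok=F), VALIDATE:P3(v=7,ok=F), TRANSFORM:-, EMIT:P2(v=0,ok=F)] out:P1(v=0); in:P4
Tick 6: [PARSE:P5(v=16,ok=F), VALIDATE:P4(v=18,ok=T), TRANSFORM:P3(v=0,ok=F), EMIT:-] out:P2(v=0); in:P5
Tick 7: [PARSE:P6(v=6,ok=F), VALIDATE:P5(v=16,ok=F), TRANSFORM:P4(v=36,ok=T), EMIT:P3(v=0,ok=F)] out:-; in:P6
Tick 8: [PARSE:-, VALIDATE:P6(v=6,ok=F), TRANSFORM:P5(v=0,ok=F), EMIT:P4(v=36,ok=T)] out:P3(v=0); in:-
Emitted by tick 8: ['P1', 'P2', 'P3']

Answer: 3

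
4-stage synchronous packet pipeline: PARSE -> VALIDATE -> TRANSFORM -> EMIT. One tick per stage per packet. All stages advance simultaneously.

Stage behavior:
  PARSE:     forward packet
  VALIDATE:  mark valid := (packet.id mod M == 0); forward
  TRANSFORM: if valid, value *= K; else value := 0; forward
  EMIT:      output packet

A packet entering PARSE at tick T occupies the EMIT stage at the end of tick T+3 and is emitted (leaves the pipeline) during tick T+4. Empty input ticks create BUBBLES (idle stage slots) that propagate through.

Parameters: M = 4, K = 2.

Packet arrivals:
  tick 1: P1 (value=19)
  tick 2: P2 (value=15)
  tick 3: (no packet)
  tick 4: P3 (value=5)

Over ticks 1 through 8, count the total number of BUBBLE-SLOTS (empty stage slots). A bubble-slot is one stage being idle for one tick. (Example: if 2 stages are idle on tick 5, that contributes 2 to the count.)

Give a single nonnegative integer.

Answer: 20

Derivation:
Tick 1: [PARSE:P1(v=19,ok=F), VALIDATE:-, TRANSFORM:-, EMIT:-] out:-; bubbles=3
Tick 2: [PARSE:P2(v=15,ok=F), VALIDATE:P1(v=19,ok=F), TRANSFORM:-, EMIT:-] out:-; bubbles=2
Tick 3: [PARSE:-, VALIDATE:P2(v=15,ok=F), TRANSFORM:P1(v=0,ok=F), EMIT:-] out:-; bubbles=2
Tick 4: [PARSE:P3(v=5,ok=F), VALIDATE:-, TRANSFORM:P2(v=0,ok=F), EMIT:P1(v=0,ok=F)] out:-; bubbles=1
Tick 5: [PARSE:-, VALIDATE:P3(v=5,ok=F), TRANSFORM:-, EMIT:P2(v=0,ok=F)] out:P1(v=0); bubbles=2
Tick 6: [PARSE:-, VALIDATE:-, TRANSFORM:P3(v=0,ok=F), EMIT:-] out:P2(v=0); bubbles=3
Tick 7: [PARSE:-, VALIDATE:-, TRANSFORM:-, EMIT:P3(v=0,ok=F)] out:-; bubbles=3
Tick 8: [PARSE:-, VALIDATE:-, TRANSFORM:-, EMIT:-] out:P3(v=0); bubbles=4
Total bubble-slots: 20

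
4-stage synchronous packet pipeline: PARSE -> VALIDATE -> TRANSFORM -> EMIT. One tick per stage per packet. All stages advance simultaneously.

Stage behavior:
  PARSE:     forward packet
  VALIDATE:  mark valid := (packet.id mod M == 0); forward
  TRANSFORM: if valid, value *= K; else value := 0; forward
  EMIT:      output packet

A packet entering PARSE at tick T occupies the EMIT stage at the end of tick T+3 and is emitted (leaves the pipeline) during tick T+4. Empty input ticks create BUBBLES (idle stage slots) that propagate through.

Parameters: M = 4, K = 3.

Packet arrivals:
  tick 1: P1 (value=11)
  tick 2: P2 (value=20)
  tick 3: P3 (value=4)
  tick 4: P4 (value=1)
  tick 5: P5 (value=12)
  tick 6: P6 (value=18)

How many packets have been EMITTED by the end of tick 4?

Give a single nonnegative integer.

Answer: 0

Derivation:
Tick 1: [PARSE:P1(v=11,ok=F), VALIDATE:-, TRANSFORM:-, EMIT:-] out:-; in:P1
Tick 2: [PARSE:P2(v=20,ok=F), VALIDATE:P1(v=11,ok=F), TRANSFORM:-, EMIT:-] out:-; in:P2
Tick 3: [PARSE:P3(v=4,ok=F), VALIDATE:P2(v=20,ok=F), TRANSFORM:P1(v=0,ok=F), EMIT:-] out:-; in:P3
Tick 4: [PARSE:P4(v=1,ok=F), VALIDATE:P3(v=4,ok=F), TRANSFORM:P2(v=0,ok=F), EMIT:P1(v=0,ok=F)] out:-; in:P4
Emitted by tick 4: []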